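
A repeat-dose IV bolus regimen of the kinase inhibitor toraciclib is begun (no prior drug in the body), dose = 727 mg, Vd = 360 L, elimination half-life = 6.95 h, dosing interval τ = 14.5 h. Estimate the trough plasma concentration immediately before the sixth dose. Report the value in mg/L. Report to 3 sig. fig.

0.622 mg/L

C₀ per dose = Dose / Vd = 727 / 360 = 2.019 mg/L
k = ln2 / t½ = 0.693147 / 6.95 = 0.09973 h⁻¹
Fraction remaining after one interval: r = e^(−kτ) = e^(−0.09973 × 14.5) = 0.2355
Before dose 6, 5 doses have been given (aged 1τ, 2τ, 3τ, 4τ, 5τ).
C_trough = C₀ × (r + r² + … + r^5) = C₀ × r(1−r^5)/(1−r)
        = 2.019 × 0.2355 × (1 − 0.0007244) / (1 − 0.2355) = 0.6215 mg/L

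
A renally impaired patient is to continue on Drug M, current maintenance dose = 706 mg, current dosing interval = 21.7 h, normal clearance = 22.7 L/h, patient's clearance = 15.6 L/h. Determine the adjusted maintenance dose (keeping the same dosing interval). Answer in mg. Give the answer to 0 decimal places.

485 mg

To keep the same average steady-state level, dosing rate must scale with clearance.
CL ratio = 15.6 / 22.7 = 0.6872
New dose (same interval) = 706 × 0.6872 = 485.2 mg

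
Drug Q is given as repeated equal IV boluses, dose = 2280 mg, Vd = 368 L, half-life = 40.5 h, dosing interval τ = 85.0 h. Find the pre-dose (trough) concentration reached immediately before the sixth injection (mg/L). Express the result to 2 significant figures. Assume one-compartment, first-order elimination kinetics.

C₀ per dose = Dose / Vd = 2280 / 368 = 6.196 mg/L
k = ln2 / t½ = 0.693147 / 40.5 = 0.01711 h⁻¹
Fraction remaining after one interval: r = e^(−kτ) = e^(−0.01711 × 85.0) = 0.2336
Before dose 6, 5 doses have been given (aged 1τ, 2τ, 3τ, 4τ, 5τ).
C_trough = C₀ × (r + r² + … + r^5) = C₀ × r(1−r^5)/(1−r)
        = 6.196 × 0.2336 × (1 − 0.0006956) / (1 − 0.2336) = 1.887 mg/L

1.9 mg/L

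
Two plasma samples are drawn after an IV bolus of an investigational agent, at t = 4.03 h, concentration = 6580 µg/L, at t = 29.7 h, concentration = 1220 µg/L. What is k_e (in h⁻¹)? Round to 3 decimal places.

k = ln(C₁/C₂) / (t₂ − t₁) = ln(6580/1220) / (29.7 − 4.03)
  = 1.685 / 25.67 = 0.06564 h⁻¹

0.066 h⁻¹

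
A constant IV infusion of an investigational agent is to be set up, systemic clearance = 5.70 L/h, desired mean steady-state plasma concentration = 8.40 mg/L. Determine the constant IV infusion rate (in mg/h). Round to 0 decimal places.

48 mg/h

At steady state, infusion rate R₀ = Css × CL = 8.40 × 5.700 = 47.88 mg/h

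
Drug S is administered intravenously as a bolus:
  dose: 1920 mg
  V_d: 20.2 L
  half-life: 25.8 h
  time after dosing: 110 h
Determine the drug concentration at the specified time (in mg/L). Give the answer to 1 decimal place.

C₀ = Dose / Vd = 1920 / 20.2 = 95.05 mg/L
k = ln2 / t½ = 0.693147 / 25.8 = 0.02687 h⁻¹
C = C₀ · e^(−k·t) = 95.05 × e^(−0.02687 × 110)
  = 95.05 × 0.05204 = 4.946 mg/L

4.9 mg/L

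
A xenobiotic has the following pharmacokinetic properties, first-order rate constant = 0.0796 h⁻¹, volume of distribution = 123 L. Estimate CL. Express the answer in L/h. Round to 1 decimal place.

9.8 L/h

CL = k × Vd = 0.0796 × 123 = 9.791 L/h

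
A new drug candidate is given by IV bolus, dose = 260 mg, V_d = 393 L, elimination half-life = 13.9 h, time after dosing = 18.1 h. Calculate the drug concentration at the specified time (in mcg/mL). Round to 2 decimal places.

C₀ = Dose / Vd = 260.0 / 393 = 0.6616 mg/L
k = ln2 / t½ = 0.693147 / 13.9 = 0.04987 h⁻¹
C = C₀ · e^(−k·t) = 0.6616 × e^(−0.04987 × 18.1)
  = 0.6616 × 0.4055 = 0.2683 mg/L
(0.2683 mg/L = 0.2683 mcg/mL)

0.27 mcg/mL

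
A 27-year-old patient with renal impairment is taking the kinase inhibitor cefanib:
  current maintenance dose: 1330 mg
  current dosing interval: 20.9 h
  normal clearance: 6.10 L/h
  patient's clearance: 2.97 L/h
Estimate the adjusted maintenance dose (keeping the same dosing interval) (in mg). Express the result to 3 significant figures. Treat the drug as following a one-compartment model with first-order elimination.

648 mg

To keep the same average steady-state level, dosing rate must scale with clearance.
CL ratio = 2.97 / 6.10 = 0.4869
New dose (same interval) = 1330 × 0.4869 = 647.6 mg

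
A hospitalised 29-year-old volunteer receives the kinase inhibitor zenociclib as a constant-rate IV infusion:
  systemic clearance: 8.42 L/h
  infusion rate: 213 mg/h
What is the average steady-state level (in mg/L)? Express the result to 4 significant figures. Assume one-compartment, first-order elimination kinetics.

At steady state Css = R₀ / CL = 213 / 8.420 = 25.30 mg/L

25.30 mg/L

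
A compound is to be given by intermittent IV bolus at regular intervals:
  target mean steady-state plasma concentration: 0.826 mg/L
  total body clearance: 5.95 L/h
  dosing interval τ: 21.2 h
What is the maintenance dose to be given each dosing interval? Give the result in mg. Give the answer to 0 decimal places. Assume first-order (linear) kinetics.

104 mg

At steady state, Dose/τ = Css × CL.
Dose = Css × CL × τ = 0.826 × 5.950 × 21.2 = 104.2 mg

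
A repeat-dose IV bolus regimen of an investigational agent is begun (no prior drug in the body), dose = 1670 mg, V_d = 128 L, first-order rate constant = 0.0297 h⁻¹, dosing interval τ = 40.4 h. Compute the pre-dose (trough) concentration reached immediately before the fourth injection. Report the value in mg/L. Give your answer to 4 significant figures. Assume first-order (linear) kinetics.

C₀ per dose = Dose / Vd = 1670 / 128 = 13.05 mg/L
Fraction remaining after one interval: r = e^(−kτ) = e^(−0.02970 × 40.4) = 0.3012
Before dose 4, 3 doses have been given (aged 1τ, 2τ, 3τ).
C_trough = C₀ × (r + r² + … + r^3) = C₀ × r(1−r^3)/(1−r)
        = 13.05 × 0.3012 × (1 − 0.02733) / (1 − 0.3012) = 5.471 mg/L

5.471 mg/L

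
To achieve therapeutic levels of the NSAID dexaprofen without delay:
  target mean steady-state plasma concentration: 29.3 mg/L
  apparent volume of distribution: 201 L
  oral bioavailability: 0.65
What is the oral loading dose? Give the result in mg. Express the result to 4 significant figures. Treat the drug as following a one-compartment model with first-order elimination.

9060 mg

LD = Css × Vd / F = 29.3 × 201 / 0.65 = 9060 mg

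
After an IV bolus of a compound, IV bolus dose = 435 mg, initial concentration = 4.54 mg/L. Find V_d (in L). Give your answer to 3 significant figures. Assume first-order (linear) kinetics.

Vd = Dose / C₀ = 435.0 / 4.54 = 95.81 L

95.8 L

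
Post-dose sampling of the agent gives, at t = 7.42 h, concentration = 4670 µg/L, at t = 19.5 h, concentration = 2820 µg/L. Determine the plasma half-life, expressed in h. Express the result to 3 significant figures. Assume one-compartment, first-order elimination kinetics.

k = ln(C₁/C₂) / (t₂ − t₁) = ln(4670/2820) / (19.5 − 7.42)
  = 0.5044 / 12.08 = 0.04175 h⁻¹
t½ = ln2 / k = 0.693147 / 0.04175 = 16.60 h

16.6 h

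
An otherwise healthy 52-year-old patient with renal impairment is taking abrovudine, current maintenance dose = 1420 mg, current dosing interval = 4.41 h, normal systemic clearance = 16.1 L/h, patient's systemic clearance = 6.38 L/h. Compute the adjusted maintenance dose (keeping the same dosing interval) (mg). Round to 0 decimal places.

To keep the same average steady-state level, dosing rate must scale with clearance.
CL ratio = 6.38 / 16.1 = 0.3963
New dose (same interval) = 1420 × 0.3963 = 562.7 mg

563 mg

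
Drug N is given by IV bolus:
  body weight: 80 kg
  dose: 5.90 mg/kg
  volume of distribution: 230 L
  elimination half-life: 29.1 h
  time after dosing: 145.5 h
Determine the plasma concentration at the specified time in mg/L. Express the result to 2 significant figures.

Total dose = 5.90 × 80 = 472.0 mg
C₀ = Dose / Vd = 472.0 / 230 = 2.052 mg/L
k = ln2 / t½ = 0.693147 / 29.1 = 0.02382 h⁻¹
t / t½ = 145.5 / 29.1 = 5 half-lives
C = C₀ × (1/2)^5 = 2.052 × 0.03125 = 0.06413 mg/L

0.064 mg/L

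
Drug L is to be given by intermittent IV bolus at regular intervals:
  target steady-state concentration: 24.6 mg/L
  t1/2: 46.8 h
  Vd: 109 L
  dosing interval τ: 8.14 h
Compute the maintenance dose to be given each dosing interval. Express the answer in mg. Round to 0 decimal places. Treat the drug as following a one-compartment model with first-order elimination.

k = ln2 / t½ = 0.693147 / 46.8 = 0.01481 h⁻¹
CL = k × Vd = 0.01481 × 109 = 1.614 L/h
At steady state, Dose/τ = Css × CL.
Dose = Css × CL × τ = 24.6 × 1.614 × 8.14 = 323.2 mg

323 mg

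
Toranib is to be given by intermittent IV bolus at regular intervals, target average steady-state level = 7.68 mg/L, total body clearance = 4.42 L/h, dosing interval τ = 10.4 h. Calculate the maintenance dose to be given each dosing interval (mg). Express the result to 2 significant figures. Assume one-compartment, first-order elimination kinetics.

At steady state, Dose/τ = Css × CL.
Dose = Css × CL × τ = 7.68 × 4.420 × 10.4 = 353.0 mg

350 mg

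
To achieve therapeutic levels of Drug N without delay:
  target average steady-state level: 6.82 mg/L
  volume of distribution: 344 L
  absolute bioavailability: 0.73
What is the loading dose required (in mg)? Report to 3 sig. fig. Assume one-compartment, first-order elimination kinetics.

LD = Css × Vd / F = 6.82 × 344 / 0.73 = 3214 mg

3210 mg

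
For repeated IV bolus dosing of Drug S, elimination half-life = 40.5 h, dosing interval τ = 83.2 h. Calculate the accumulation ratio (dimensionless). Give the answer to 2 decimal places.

1.32

k = ln2 / t½ = 0.693147 / 40.5 = 0.01711 h⁻¹
e^(−kτ) = e^(−0.01711 × 83.2) = 0.2409
Accumulation ratio R = 1 / (1 − e^(−kτ)) = 1 / (1 − 0.2409) = 1.317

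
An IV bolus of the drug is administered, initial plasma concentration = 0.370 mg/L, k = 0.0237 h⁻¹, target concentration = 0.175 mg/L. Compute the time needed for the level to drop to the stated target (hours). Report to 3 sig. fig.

31.6 h

t = ln(C₀ / C) / k = ln(0.3700 / 0.175) / 0.02370
  = ln(2.114) / 0.02370 = 0.7486 / 0.02370 = 31.59 h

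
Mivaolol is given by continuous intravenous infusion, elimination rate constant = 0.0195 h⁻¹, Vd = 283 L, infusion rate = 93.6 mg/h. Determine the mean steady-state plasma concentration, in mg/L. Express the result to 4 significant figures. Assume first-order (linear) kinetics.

16.96 mg/L

CL = k × Vd = 0.01950 × 283 = 5.519 L/h
At steady state Css = R₀ / CL = 93.6 / 5.519 = 16.96 mg/L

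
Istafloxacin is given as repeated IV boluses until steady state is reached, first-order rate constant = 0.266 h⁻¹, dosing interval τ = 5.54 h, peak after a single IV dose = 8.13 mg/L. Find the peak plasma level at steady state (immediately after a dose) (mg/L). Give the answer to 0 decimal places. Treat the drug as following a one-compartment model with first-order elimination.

11 mg/L

e^(−kτ) = e^(−0.2660 × 5.54) = 0.2291
Accumulation ratio R = 1 / (1 − e^(−kτ)) = 1 / (1 − 0.2291) = 1.297
Steady-state peak = C₀ × R = 8.13 × 1.297 = 10.54 mg/L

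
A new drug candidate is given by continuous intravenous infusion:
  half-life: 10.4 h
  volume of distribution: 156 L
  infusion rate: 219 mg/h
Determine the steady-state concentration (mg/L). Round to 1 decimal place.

21.1 mg/L

k = ln2 / t½ = 0.693147 / 10.4 = 0.06665 h⁻¹
CL = k × Vd = 0.06665 × 156 = 10.40 L/h
At steady state Css = R₀ / CL = 219 / 10.40 = 21.06 mg/L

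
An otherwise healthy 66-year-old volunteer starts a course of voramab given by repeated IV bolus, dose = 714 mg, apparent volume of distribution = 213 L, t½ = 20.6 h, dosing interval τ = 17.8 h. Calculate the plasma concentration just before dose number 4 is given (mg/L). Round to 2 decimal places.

3.41 mg/L

C₀ per dose = Dose / Vd = 714 / 213 = 3.352 mg/L
k = ln2 / t½ = 0.693147 / 20.6 = 0.03365 h⁻¹
Fraction remaining after one interval: r = e^(−kτ) = e^(−0.03365 × 17.8) = 0.5494
Before dose 4, 3 doses have been given (aged 1τ, 2τ, 3τ).
C_trough = C₀ × (r + r² + … + r^3) = C₀ × r(1−r^3)/(1−r)
        = 3.352 × 0.5494 × (1 − 0.1658) / (1 − 0.5494) = 3.409 mg/L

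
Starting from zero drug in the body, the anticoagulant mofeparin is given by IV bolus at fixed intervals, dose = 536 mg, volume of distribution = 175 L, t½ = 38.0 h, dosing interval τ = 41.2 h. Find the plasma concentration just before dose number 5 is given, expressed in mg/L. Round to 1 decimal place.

2.6 mg/L

C₀ per dose = Dose / Vd = 536 / 175 = 3.063 mg/L
k = ln2 / t½ = 0.693147 / 38.0 = 0.01824 h⁻¹
Fraction remaining after one interval: r = e^(−kτ) = e^(−0.01824 × 41.2) = 0.4717
Before dose 5, 4 doses have been given (aged 1τ, 2τ, 3τ, 4τ).
C_trough = C₀ × (r + r² + … + r^4) = C₀ × r(1−r^4)/(1−r)
        = 3.063 × 0.4717 × (1 − 0.04951) / (1 − 0.4717) = 2.599 mg/L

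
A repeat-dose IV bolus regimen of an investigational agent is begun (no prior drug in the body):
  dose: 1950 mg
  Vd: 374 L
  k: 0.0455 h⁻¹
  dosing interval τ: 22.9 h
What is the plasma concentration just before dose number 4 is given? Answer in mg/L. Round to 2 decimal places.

C₀ per dose = Dose / Vd = 1950 / 374 = 5.214 mg/L
Fraction remaining after one interval: r = e^(−kτ) = e^(−0.04550 × 22.9) = 0.3528
Before dose 4, 3 doses have been given (aged 1τ, 2τ, 3τ).
C_trough = C₀ × (r + r² + … + r^3) = C₀ × r(1−r^3)/(1−r)
        = 5.214 × 0.3528 × (1 − 0.04391) / (1 − 0.3528) = 2.717 mg/L

2.72 mg/L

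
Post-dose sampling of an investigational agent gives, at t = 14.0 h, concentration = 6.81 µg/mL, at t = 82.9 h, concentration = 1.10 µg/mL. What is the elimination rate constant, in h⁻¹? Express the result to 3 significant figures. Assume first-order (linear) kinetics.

k = ln(C₁/C₂) / (t₂ − t₁) = ln(6.81/1.10) / (82.9 − 14.0)
  = 1.823 / 68.90 = 0.02646 h⁻¹

0.0265 h⁻¹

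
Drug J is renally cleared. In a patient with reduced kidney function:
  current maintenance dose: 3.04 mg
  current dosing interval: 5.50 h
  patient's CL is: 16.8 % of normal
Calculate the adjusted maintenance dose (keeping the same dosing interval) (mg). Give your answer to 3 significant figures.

To keep the same average steady-state level, dosing rate must scale with clearance.
CL ratio = 16.8 / 100 = 0.1680
New dose (same interval) = 3.04 × 0.1680 = 0.5107 mg

0.511 mg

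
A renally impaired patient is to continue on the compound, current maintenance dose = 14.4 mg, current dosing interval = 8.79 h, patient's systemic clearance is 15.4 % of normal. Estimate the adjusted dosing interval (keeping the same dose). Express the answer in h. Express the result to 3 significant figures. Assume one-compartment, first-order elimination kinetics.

To keep the same average steady-state level, dosing rate must scale with clearance.
CL ratio = 15.4 / 100 = 0.1540
New interval (same dose) = 8.79 / 0.1540 = 57.08 h

57.1 h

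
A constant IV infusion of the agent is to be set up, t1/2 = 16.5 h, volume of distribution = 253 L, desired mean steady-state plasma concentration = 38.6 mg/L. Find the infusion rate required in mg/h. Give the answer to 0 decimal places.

410 mg/h

k = ln2 / t½ = 0.693147 / 16.5 = 0.04201 h⁻¹
CL = k × Vd = 0.04201 × 253 = 10.63 L/h
At steady state, infusion rate R₀ = Css × CL = 38.6 × 10.63 = 410.3 mg/h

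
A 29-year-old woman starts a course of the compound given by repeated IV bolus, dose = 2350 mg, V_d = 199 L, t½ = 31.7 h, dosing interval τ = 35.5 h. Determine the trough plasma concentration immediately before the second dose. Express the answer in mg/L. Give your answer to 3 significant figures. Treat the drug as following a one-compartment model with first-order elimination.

C₀ per dose = Dose / Vd = 2350 / 199 = 11.81 mg/L
k = ln2 / t½ = 0.693147 / 31.7 = 0.02187 h⁻¹
Fraction remaining after one interval: r = e^(−kτ) = e^(−0.02187 × 35.5) = 0.4601
Before dose 2, 1 dose has been given (aged 1τ).
C_trough = C₀ × r = 11.81 × 0.4601 = 5.434 mg/L

5.43 mg/L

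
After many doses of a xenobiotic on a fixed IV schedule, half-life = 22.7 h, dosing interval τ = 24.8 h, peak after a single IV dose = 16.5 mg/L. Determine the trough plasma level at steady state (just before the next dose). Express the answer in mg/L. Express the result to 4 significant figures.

k = ln2 / t½ = 0.693147 / 22.7 = 0.03054 h⁻¹
e^(−kτ) = e^(−0.03054 × 24.8) = 0.4689
Accumulation ratio R = 1 / (1 − e^(−kτ)) = 1 / (1 − 0.4689) = 1.883
Steady-state trough = C₀ × R × e^(−kτ) = 16.5 × 1.883 × 0.4689 = 14.57 mg/L

14.57 mg/L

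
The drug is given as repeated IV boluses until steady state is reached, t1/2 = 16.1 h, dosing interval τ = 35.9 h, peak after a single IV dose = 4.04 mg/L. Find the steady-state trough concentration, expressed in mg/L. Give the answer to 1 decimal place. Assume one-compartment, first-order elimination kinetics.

k = ln2 / t½ = 0.693147 / 16.1 = 0.04305 h⁻¹
e^(−kτ) = e^(−0.04305 × 35.9) = 0.2132
Accumulation ratio R = 1 / (1 − e^(−kτ)) = 1 / (1 − 0.2132) = 1.271
Steady-state trough = C₀ × R × e^(−kτ) = 4.04 × 1.271 × 0.2132 = 1.095 mg/L

1.1 mg/L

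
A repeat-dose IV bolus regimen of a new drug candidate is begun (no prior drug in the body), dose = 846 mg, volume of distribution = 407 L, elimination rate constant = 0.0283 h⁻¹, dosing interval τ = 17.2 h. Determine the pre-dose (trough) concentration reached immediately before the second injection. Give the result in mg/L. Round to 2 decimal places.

1.28 mg/L

C₀ per dose = Dose / Vd = 846 / 407 = 2.079 mg/L
Fraction remaining after one interval: r = e^(−kτ) = e^(−0.02830 × 17.2) = 0.6146
Before dose 2, 1 dose has been given (aged 1τ).
C_trough = C₀ × r = 2.079 × 0.6146 = 1.278 mg/L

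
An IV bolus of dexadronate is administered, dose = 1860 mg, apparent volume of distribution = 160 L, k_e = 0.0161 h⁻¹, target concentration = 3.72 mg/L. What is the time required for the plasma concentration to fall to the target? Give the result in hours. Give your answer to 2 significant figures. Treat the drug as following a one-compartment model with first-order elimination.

C₀ = Dose / Vd = 1860 / 160 = 11.63 mg/L
t = ln(C₀ / C) / k = ln(11.63 / 3.72) / 0.01610
  = ln(3.126) / 0.01610 = 1.140 / 0.01610 = 70.81 h

71 h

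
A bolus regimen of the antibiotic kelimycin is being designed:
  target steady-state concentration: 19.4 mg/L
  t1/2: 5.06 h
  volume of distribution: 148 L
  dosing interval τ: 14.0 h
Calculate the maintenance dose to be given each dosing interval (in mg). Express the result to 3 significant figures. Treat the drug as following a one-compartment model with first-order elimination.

5510 mg

k = ln2 / t½ = 0.693147 / 5.06 = 0.1370 h⁻¹
CL = k × Vd = 0.1370 × 148 = 20.28 L/h
At steady state, Dose/τ = Css × CL.
Dose = Css × CL × τ = 19.4 × 20.28 × 14.0 = 5508 mg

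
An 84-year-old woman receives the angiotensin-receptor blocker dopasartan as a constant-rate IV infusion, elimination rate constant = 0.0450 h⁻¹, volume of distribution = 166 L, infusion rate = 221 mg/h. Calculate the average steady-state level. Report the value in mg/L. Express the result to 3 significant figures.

29.6 mg/L

CL = k × Vd = 0.04500 × 166 = 7.470 L/h
At steady state Css = R₀ / CL = 221 / 7.470 = 29.59 mg/L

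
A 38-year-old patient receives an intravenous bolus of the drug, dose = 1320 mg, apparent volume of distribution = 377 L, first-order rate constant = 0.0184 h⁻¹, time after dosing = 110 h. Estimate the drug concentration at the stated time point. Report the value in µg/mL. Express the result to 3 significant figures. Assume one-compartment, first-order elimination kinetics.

0.463 µg/mL

C₀ = Dose / Vd = 1320 / 377 = 3.501 mg/L
C = C₀ · e^(−k·t) = 3.501 × e^(−0.01840 × 110)
  = 3.501 × 0.1321 = 0.4625 mg/L
(0.4625 mg/L = 0.4625 µg/mL)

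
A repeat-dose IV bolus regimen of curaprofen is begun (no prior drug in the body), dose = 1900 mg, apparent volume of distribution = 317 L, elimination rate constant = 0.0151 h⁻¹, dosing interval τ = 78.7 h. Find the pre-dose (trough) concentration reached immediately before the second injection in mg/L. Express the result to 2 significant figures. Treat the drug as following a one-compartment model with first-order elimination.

C₀ per dose = Dose / Vd = 1900 / 317 = 5.994 mg/L
Fraction remaining after one interval: r = e^(−kτ) = e^(−0.01510 × 78.7) = 0.3047
Before dose 2, 1 dose has been given (aged 1τ).
C_trough = C₀ × r = 5.994 × 0.3047 = 1.826 mg/L

1.8 mg/L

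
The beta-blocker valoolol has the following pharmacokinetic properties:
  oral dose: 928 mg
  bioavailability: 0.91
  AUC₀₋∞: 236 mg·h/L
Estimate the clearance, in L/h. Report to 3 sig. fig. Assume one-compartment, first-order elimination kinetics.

CL = F·Dose / AUC = 0.91 × 928 / 236 = 3.578 L/h

3.58 L/h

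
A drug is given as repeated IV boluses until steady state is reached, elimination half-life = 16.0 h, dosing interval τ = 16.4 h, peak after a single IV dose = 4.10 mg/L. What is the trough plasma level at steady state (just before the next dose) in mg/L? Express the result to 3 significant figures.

k = ln2 / t½ = 0.693147 / 16.0 = 0.04332 h⁻¹
e^(−kτ) = e^(−0.04332 × 16.4) = 0.4914
Accumulation ratio R = 1 / (1 − e^(−kτ)) = 1 / (1 − 0.4914) = 1.966
Steady-state trough = C₀ × R × e^(−kτ) = 4.10 × 1.966 × 0.4914 = 3.961 mg/L

3.96 mg/L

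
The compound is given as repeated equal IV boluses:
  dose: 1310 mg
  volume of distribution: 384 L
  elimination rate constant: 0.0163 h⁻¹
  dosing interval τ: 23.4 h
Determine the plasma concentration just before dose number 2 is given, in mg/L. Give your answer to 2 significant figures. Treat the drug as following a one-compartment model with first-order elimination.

C₀ per dose = Dose / Vd = 1310 / 384 = 3.411 mg/L
Fraction remaining after one interval: r = e^(−kτ) = e^(−0.01630 × 23.4) = 0.6829
Before dose 2, 1 dose has been given (aged 1τ).
C_trough = C₀ × r = 3.411 × 0.6829 = 2.329 mg/L

2.3 mg/L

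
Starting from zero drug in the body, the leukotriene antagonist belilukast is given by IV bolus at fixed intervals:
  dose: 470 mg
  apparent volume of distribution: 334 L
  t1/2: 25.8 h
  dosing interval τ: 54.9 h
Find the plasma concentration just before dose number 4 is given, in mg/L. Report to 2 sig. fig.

0.41 mg/L

C₀ per dose = Dose / Vd = 470 / 334 = 1.407 mg/L
k = ln2 / t½ = 0.693147 / 25.8 = 0.02687 h⁻¹
Fraction remaining after one interval: r = e^(−kτ) = e^(−0.02687 × 54.9) = 0.2287
Before dose 4, 3 doses have been given (aged 1τ, 2τ, 3τ).
C_trough = C₀ × (r + r² + … + r^3) = C₀ × r(1−r^3)/(1−r)
        = 1.407 × 0.2287 × (1 − 0.01196) / (1 − 0.2287) = 0.4122 mg/L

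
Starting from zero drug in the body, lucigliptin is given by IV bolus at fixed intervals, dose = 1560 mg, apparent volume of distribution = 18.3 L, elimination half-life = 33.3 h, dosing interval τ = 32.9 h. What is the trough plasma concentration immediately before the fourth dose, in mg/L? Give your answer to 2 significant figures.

76 mg/L

C₀ per dose = Dose / Vd = 1560 / 18.3 = 85.25 mg/L
k = ln2 / t½ = 0.693147 / 33.3 = 0.02082 h⁻¹
Fraction remaining after one interval: r = e^(−kτ) = e^(−0.02082 × 32.9) = 0.5041
Before dose 4, 3 doses have been given (aged 1τ, 2τ, 3τ).
C_trough = C₀ × (r + r² + … + r^3) = C₀ × r(1−r^3)/(1−r)
        = 85.25 × 0.5041 × (1 − 0.1281) / (1 − 0.5041) = 75.56 mg/L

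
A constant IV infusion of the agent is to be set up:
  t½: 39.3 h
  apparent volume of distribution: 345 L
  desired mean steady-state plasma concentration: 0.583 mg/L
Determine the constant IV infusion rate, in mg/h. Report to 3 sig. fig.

k = ln2 / t½ = 0.693147 / 39.3 = 0.01764 h⁻¹
CL = k × Vd = 0.01764 × 345 = 6.086 L/h
At steady state, infusion rate R₀ = Css × CL = 0.583 × 6.086 = 3.548 mg/h

3.55 mg/h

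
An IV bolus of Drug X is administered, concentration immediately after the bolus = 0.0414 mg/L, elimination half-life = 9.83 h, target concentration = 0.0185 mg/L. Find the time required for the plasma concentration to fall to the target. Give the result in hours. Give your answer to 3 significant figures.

k = ln2 / t½ = 0.693147 / 9.83 = 0.07051 h⁻¹
t = ln(C₀ / C) / k = ln(0.04140 / 0.0185) / 0.07051
  = ln(2.238) / 0.07051 = 0.8056 / 0.07051 = 11.43 h

11.4 h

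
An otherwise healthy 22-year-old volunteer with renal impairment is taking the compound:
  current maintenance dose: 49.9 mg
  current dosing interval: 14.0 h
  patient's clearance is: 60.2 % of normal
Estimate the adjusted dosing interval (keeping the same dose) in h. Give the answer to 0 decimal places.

23 h

To keep the same average steady-state level, dosing rate must scale with clearance.
CL ratio = 60.2 / 100 = 0.6020
New interval (same dose) = 14.0 / 0.6020 = 23.26 h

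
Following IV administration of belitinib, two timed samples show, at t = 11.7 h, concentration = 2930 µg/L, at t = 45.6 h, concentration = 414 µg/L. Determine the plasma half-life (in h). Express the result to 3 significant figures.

k = ln(C₁/C₂) / (t₂ − t₁) = ln(2930/414) / (45.6 − 11.7)
  = 1.957 / 33.90 = 0.05773 h⁻¹
t½ = ln2 / k = 0.693147 / 0.05773 = 12.01 h

12.0 h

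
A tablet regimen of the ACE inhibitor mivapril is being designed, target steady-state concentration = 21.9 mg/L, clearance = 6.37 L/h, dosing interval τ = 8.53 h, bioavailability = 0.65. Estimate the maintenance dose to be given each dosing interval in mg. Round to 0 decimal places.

At steady state, F × (Dose/τ) = Css × CL.
Dose = Css × CL × τ / F = 21.9 × 6.370 × 8.53 / 0.65 = 1831 mg

1831 mg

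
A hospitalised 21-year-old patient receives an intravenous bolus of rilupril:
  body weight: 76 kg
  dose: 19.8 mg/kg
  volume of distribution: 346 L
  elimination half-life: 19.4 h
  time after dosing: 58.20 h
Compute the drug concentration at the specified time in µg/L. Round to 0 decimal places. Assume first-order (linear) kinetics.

544 µg/L

Total dose = 19.8 × 76 = 1505 mg
C₀ = Dose / Vd = 1505 / 346 = 4.350 mg/L
k = ln2 / t½ = 0.693147 / 19.4 = 0.03573 h⁻¹
t / t½ = 58.20 / 19.4 = 3 half-lives
C = C₀ × (1/2)^3 = 4.350 × 0.1250 = 0.5438 mg/L
Convert: 0.5438 mg/L × 1000 = 543.8 µg/L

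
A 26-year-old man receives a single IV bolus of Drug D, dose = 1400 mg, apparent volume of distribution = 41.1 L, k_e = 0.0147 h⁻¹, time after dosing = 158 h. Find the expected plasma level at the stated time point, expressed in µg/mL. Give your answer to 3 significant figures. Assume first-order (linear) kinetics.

3.34 µg/mL

C₀ = Dose / Vd = 1400 / 41.1 = 34.06 mg/L
C = C₀ · e^(−k·t) = 34.06 × e^(−0.01470 × 158)
  = 34.06 × 0.09802 = 3.339 mg/L
(3.339 mg/L = 3.339 µg/mL)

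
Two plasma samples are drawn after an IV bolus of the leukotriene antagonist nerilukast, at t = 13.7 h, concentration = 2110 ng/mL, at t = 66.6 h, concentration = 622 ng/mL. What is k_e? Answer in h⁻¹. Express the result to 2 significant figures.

k = ln(C₁/C₂) / (t₂ − t₁) = ln(2110/622) / (66.6 − 13.7)
  = 1.222 / 52.90 = 0.02310 h⁻¹

0.023 h⁻¹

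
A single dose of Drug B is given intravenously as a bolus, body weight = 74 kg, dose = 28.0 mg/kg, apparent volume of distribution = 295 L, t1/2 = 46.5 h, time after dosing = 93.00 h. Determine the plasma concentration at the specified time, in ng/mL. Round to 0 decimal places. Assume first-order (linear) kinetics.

Total dose = 28.0 × 74 = 2072 mg
C₀ = Dose / Vd = 2072 / 295 = 7.024 mg/L
k = ln2 / t½ = 0.693147 / 46.5 = 0.01491 h⁻¹
t / t½ = 93.00 / 46.5 = 2 half-lives
C = C₀ × (1/2)^2 = 7.024 × 0.2500 = 1.756 mg/L
Convert: 1.756 mg/L × 1000 = 1756 ng/mL

1756 ng/mL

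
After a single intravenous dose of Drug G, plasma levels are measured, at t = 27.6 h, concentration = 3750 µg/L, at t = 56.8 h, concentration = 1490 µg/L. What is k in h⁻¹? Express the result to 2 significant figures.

0.032 h⁻¹

k = ln(C₁/C₂) / (t₂ − t₁) = ln(3750/1490) / (56.8 − 27.6)
  = 0.9230 / 29.20 = 0.03161 h⁻¹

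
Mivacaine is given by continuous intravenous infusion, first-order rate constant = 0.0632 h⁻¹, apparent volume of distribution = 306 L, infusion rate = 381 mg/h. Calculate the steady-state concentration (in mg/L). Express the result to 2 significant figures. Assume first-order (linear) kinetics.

CL = k × Vd = 0.06320 × 306 = 19.34 L/h
At steady state Css = R₀ / CL = 381 / 19.34 = 19.70 mg/L

20 mg/L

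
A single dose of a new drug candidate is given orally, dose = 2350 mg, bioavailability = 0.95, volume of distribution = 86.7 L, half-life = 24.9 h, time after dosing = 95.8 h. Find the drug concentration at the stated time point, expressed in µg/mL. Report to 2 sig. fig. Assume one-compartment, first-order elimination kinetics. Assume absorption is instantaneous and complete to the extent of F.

1.8 µg/mL

Amount reaching circulation = F × Dose = 0.95 × 2350 = 2233 mg
C₀ = F·Dose / Vd = 2233 / 86.7 = 25.76 mg/L
k = ln2 / t½ = 0.693147 / 24.9 = 0.02784 h⁻¹
C = C₀ · e^(−k·t) = 25.76 × e^(−0.02784 × 95.8)
  = 25.76 × 0.06946 = 1.789 mg/L
(1.789 mg/L = 1.789 µg/mL)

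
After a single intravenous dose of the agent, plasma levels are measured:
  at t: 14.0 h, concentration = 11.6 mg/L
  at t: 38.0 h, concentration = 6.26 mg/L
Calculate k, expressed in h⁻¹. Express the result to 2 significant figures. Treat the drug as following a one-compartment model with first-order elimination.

0.026 h⁻¹

k = ln(C₁/C₂) / (t₂ − t₁) = ln(11.6/6.26) / (38.0 − 14.0)
  = 0.6168 / 24.00 = 0.02570 h⁻¹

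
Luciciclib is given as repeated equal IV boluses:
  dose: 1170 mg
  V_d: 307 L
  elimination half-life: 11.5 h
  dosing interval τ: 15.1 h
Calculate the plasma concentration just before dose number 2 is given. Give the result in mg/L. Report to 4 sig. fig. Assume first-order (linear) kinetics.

C₀ per dose = Dose / Vd = 1170 / 307 = 3.811 mg/L
k = ln2 / t½ = 0.693147 / 11.5 = 0.06027 h⁻¹
Fraction remaining after one interval: r = e^(−kτ) = e^(−0.06027 × 15.1) = 0.4025
Before dose 2, 1 dose has been given (aged 1τ).
C_trough = C₀ × r = 3.811 × 0.4025 = 1.534 mg/L

1.534 mg/L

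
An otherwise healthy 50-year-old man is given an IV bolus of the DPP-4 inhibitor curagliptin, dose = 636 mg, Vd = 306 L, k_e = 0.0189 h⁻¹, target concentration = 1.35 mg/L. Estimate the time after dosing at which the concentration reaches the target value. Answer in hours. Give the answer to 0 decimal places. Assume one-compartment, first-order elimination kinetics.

23 h

C₀ = Dose / Vd = 636.0 / 306 = 2.078 mg/L
t = ln(C₀ / C) / k = ln(2.078 / 1.35) / 0.01890
  = ln(1.539) / 0.01890 = 0.4311 / 0.01890 = 22.81 h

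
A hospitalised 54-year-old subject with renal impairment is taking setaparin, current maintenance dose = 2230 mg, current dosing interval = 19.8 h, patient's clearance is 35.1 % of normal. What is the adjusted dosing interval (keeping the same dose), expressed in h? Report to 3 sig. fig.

To keep the same average steady-state level, dosing rate must scale with clearance.
CL ratio = 35.1 / 100 = 0.3510
New interval (same dose) = 19.8 / 0.3510 = 56.41 h

56.4 h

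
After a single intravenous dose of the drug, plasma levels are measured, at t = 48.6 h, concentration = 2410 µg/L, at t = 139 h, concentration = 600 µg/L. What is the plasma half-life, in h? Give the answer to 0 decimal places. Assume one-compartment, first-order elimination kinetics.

k = ln(C₁/C₂) / (t₂ − t₁) = ln(2410/600) / (139 − 48.6)
  = 1.390 / 90.40 = 0.01538 h⁻¹
t½ = ln2 / k = 0.693147 / 0.01538 = 45.07 h

45 h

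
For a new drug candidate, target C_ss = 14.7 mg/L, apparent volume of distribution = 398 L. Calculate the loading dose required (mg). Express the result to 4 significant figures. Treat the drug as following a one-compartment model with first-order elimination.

5851 mg

LD = Css × Vd = 14.7 × 398 = 5851 mg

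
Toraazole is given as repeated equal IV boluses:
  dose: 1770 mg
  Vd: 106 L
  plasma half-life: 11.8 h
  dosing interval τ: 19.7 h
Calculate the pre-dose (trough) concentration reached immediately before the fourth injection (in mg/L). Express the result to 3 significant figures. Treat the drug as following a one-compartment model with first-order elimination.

C₀ per dose = Dose / Vd = 1770 / 106 = 16.70 mg/L
k = ln2 / t½ = 0.693147 / 11.8 = 0.05874 h⁻¹
Fraction remaining after one interval: r = e^(−kτ) = e^(−0.05874 × 19.7) = 0.3144
Before dose 4, 3 doses have been given (aged 1τ, 2τ, 3τ).
C_trough = C₀ × (r + r² + … + r^3) = C₀ × r(1−r^3)/(1−r)
        = 16.70 × 0.3144 × (1 − 0.03108) / (1 − 0.3144) = 7.420 mg/L

7.42 mg/L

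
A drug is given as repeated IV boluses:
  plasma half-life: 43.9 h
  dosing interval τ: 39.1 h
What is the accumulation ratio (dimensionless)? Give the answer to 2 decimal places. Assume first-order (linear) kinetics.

2.17

k = ln2 / t½ = 0.693147 / 43.9 = 0.01579 h⁻¹
e^(−kτ) = e^(−0.01579 × 39.1) = 0.5394
Accumulation ratio R = 1 / (1 − e^(−kτ)) = 1 / (1 − 0.5394) = 2.171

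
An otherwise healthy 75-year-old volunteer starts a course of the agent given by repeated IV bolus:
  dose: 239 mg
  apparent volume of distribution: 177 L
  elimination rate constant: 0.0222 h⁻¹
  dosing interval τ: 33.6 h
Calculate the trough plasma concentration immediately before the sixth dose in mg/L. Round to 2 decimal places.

1.19 mg/L

C₀ per dose = Dose / Vd = 239 / 177 = 1.350 mg/L
Fraction remaining after one interval: r = e^(−kτ) = e^(−0.02220 × 33.6) = 0.4743
Before dose 6, 5 doses have been given (aged 1τ, 2τ, 3τ, 4τ, 5τ).
C_trough = C₀ × (r + r² + … + r^5) = C₀ × r(1−r^5)/(1−r)
        = 1.350 × 0.4743 × (1 − 0.02400) / (1 − 0.4743) = 1.189 mg/L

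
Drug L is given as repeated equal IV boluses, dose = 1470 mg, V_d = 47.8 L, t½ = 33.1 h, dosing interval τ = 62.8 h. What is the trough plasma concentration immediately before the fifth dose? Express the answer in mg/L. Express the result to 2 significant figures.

11 mg/L

C₀ per dose = Dose / Vd = 1470 / 47.8 = 30.75 mg/L
k = ln2 / t½ = 0.693147 / 33.1 = 0.02094 h⁻¹
Fraction remaining after one interval: r = e^(−kτ) = e^(−0.02094 × 62.8) = 0.2685
Before dose 5, 4 doses have been given (aged 1τ, 2τ, 3τ, 4τ).
C_trough = C₀ × (r + r² + … + r^4) = C₀ × r(1−r^4)/(1−r)
        = 30.75 × 0.2685 × (1 − 0.005197) / (1 − 0.2685) = 11.23 mg/L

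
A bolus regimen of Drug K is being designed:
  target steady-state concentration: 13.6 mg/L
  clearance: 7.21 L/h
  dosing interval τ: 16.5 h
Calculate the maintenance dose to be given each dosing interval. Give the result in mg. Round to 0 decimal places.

At steady state, Dose/τ = Css × CL.
Dose = Css × CL × τ = 13.6 × 7.210 × 16.5 = 1618 mg

1618 mg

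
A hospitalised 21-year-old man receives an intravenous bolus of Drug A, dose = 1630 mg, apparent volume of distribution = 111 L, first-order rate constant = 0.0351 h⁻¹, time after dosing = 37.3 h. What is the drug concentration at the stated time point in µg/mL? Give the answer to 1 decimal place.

C₀ = Dose / Vd = 1630 / 111 = 14.68 mg/L
C = C₀ · e^(−k·t) = 14.68 × e^(−0.03510 × 37.3)
  = 14.68 × 0.2700 = 3.964 mg/L
(3.964 mg/L = 3.964 µg/mL)

4.0 µg/mL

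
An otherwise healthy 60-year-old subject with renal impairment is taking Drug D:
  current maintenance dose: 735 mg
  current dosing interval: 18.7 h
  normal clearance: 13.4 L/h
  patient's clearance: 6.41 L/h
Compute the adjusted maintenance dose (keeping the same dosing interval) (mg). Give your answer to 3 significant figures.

To keep the same average steady-state level, dosing rate must scale with clearance.
CL ratio = 6.41 / 13.4 = 0.4784
New dose (same interval) = 735 × 0.4784 = 351.6 mg

352 mg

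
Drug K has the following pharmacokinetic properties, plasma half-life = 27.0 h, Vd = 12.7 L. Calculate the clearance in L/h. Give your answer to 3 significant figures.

0.326 L/h

k = ln2 / t½ = 0.693147 / 27.0 = 0.02567 h⁻¹
CL = k × Vd = 0.02567 × 12.7 = 0.3260 L/h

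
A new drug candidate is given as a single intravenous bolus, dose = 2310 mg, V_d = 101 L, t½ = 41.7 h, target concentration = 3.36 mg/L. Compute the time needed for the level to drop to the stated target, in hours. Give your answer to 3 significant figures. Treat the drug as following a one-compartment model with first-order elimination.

115 h

C₀ = Dose / Vd = 2310 / 101 = 22.87 mg/L
k = ln2 / t½ = 0.693147 / 41.7 = 0.01662 h⁻¹
t = ln(C₀ / C) / k = ln(22.87 / 3.36) / 0.01662
  = ln(6.807) / 0.01662 = 1.918 / 0.01662 = 115.4 h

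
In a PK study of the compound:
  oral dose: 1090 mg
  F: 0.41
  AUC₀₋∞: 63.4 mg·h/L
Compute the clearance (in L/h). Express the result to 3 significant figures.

7.05 L/h

CL = F·Dose / AUC = 0.41 × 1090 / 63.4 = 7.049 L/h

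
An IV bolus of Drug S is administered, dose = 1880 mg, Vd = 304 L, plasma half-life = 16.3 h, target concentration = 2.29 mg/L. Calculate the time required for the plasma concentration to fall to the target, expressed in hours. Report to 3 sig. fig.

C₀ = Dose / Vd = 1880 / 304 = 6.184 mg/L
k = ln2 / t½ = 0.693147 / 16.3 = 0.04252 h⁻¹
t = ln(C₀ / C) / k = ln(6.184 / 2.29) / 0.04252
  = ln(2.700) / 0.04252 = 0.9933 / 0.04252 = 23.36 h

23.4 h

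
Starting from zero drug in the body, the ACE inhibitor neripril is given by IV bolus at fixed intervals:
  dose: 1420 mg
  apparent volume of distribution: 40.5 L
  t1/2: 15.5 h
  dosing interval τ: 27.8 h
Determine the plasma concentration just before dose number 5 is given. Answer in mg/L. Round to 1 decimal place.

14.1 mg/L

C₀ per dose = Dose / Vd = 1420 / 40.5 = 35.06 mg/L
k = ln2 / t½ = 0.693147 / 15.5 = 0.04472 h⁻¹
Fraction remaining after one interval: r = e^(−kτ) = e^(−0.04472 × 27.8) = 0.2885
Before dose 5, 4 doses have been given (aged 1τ, 2τ, 3τ, 4τ).
C_trough = C₀ × (r + r² + … + r^4) = C₀ × r(1−r^4)/(1−r)
        = 35.06 × 0.2885 × (1 − 0.006928) / (1 − 0.2885) = 14.12 mg/L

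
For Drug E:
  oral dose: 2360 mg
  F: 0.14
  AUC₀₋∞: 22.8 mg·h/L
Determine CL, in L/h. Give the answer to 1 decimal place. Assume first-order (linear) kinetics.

CL = F·Dose / AUC = 0.14 × 2360 / 22.8 = 14.49 L/h

14.5 L/h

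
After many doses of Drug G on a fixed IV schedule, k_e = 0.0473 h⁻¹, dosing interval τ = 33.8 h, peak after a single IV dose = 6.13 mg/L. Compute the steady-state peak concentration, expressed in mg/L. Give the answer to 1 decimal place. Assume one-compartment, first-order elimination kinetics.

e^(−kτ) = e^(−0.04730 × 33.8) = 0.2022
Accumulation ratio R = 1 / (1 − e^(−kτ)) = 1 / (1 − 0.2022) = 1.253
Steady-state peak = C₀ × R = 6.13 × 1.253 = 7.681 mg/L

7.7 mg/L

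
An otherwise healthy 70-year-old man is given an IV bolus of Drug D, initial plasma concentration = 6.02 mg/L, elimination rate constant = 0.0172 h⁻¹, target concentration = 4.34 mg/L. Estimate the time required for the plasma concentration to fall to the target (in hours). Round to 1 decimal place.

19.0 h

t = ln(C₀ / C) / k = ln(6.020 / 4.34) / 0.01720
  = ln(1.387) / 0.01720 = 0.3271 / 0.01720 = 19.02 h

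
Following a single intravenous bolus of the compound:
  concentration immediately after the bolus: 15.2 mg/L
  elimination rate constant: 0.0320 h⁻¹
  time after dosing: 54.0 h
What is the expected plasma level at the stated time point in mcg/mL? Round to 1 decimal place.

C = C₀ · e^(−k·t) = 15.20 × e^(−0.03200 × 54.0)
  = 15.20 × 0.1776 = 2.700 mg/L
(2.700 mg/L = 2.700 mcg/mL)

2.7 mcg/mL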